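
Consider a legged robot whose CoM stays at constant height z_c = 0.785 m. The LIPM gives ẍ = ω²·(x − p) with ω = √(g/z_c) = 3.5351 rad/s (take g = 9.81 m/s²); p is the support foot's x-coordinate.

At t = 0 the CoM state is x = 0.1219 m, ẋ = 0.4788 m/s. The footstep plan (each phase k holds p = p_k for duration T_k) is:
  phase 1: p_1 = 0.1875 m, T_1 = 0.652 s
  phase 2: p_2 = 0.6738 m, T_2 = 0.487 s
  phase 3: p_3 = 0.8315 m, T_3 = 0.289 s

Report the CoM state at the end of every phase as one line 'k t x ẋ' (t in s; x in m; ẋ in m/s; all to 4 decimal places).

1 0.6520 0.5275 1.2728
2 1.1390 1.2263 2.2730
3 1.4280 2.2281 5.2532

phase 1: p=0.1875, T=0.652, ωT=2.304885, cosh=5.061399, sinh=4.961629; start (x,ẋ)=(0.121900, 0.478800) → end (x,ẋ)=(0.527484, 1.272783)
phase 2: p=0.6738, T=0.487, ωT=1.721594, cosh=2.886108, sinh=2.707327; start (x,ẋ)=(0.527484, 1.272783) → end (x,ẋ)=(1.226266, 2.273045)
phase 3: p=0.8315, T=0.289, ωT=1.021644, cosh=1.568880, sinh=1.208877; start (x,ẋ)=(1.226266, 2.273045) → end (x,ẋ)=(2.228141, 5.253169)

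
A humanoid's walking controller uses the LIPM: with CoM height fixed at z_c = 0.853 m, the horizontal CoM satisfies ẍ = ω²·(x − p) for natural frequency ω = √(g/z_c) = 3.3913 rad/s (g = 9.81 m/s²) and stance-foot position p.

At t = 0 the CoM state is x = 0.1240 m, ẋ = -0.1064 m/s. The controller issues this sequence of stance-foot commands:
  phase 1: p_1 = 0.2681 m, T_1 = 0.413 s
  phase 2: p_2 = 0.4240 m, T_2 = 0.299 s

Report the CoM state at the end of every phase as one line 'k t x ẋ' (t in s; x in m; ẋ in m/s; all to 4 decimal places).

1 0.4130 -0.1018 -1.1602
2 0.7120 -0.8056 -3.9439

phase 1: p=0.2681, T=0.413, ωT=1.400607, cosh=2.152055, sinh=1.905607; start (x,ẋ)=(0.124000, -0.106400) → end (x,ẋ)=(-0.101798, -1.160223)
phase 2: p=0.4240, T=0.299, ωT=1.013999, cosh=1.559684, sinh=1.196918; start (x,ẋ)=(-0.101798, -1.160223) → end (x,ẋ)=(-0.805566, -3.943853)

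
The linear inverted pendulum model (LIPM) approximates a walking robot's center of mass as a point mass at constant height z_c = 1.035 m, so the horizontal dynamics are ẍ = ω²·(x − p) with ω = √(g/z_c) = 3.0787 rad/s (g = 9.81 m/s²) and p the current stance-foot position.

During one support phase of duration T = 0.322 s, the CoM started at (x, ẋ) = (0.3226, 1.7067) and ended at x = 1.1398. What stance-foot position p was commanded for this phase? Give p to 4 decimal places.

ωT = 3.0787·0.322 = 0.991341; cosh(ωT) = 1.532963, sinh(ωT) = 1.161884
x(T) = p + (x₀−p)·cosh(ωT) + (ẋ₀/ω)·sinh(ωT) ⇒ p·(1 − cosh) = x(T) − x₀·cosh − (ẋ₀/ω)·sinh
numerator   = 1.1398 − (0.3226)·1.532963 − (1.7067/3.0787)·1.161884 = 0.001167
denominator = 1 − 1.532963 = -0.532963
p = 0.001167 / -0.532963 = -0.0022

p = -0.0022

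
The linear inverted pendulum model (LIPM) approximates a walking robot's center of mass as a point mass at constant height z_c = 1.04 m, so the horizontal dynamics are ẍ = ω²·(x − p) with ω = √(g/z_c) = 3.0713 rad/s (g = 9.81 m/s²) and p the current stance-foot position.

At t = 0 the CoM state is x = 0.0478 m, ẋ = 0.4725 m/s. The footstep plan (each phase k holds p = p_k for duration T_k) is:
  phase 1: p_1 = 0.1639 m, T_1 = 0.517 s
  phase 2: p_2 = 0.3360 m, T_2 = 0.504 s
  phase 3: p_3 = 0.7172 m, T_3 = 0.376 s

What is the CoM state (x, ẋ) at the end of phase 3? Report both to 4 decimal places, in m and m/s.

phase 1: p=0.1639, T=0.517, ωT=1.587862, cosh=2.548819, sinh=2.344457; start (x,ẋ)=(0.047800, 0.472500) → end (x,ẋ)=(0.228662, 0.368335)
phase 2: p=0.3360, T=0.504, ωT=1.547935, cosh=2.457219, sinh=2.244533; start (x,ẋ)=(0.228662, 0.368335) → end (x,ẋ)=(0.341430, 0.165132)
phase 3: p=0.7172, T=0.376, ωT=1.154809, cosh=1.744267, sinh=1.429149; start (x,ẋ)=(0.341430, 0.165132) → end (x,ẋ)=(0.138596, -1.361353)

x = 0.1386, ẋ = -1.3614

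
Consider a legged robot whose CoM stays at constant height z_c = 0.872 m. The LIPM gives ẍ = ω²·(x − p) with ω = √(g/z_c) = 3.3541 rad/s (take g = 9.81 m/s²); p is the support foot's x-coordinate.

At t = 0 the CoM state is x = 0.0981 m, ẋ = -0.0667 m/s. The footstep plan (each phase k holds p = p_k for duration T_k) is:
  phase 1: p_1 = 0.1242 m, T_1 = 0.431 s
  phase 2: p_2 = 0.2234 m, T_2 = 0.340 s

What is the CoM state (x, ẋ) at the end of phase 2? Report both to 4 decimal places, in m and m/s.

x = -0.2531, ẋ = -1.4903

phase 1: p=0.1242, T=0.431, ωT=1.445617, cosh=2.240036, sinh=2.004435; start (x,ẋ)=(0.098100, -0.066700) → end (x,ẋ)=(0.025875, -0.324883)
phase 2: p=0.2234, T=0.340, ωT=1.140394, cosh=1.723847, sinh=1.404154; start (x,ẋ)=(0.025875, -0.324883) → end (x,ẋ)=(-0.253112, -1.490328)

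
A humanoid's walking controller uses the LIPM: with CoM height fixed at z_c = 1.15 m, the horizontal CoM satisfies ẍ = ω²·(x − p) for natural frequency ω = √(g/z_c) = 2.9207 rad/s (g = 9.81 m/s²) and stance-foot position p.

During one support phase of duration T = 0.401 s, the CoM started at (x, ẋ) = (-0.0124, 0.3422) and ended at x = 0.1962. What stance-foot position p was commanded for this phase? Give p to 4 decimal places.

ωT = 2.9207·0.401 = 1.171201; cosh(ωT) = 1.767929, sinh(ωT) = 1.457935
x(T) = p + (x₀−p)·cosh(ωT) + (ẋ₀/ω)·sinh(ωT) ⇒ p·(1 − cosh) = x(T) − x₀·cosh − (ẋ₀/ω)·sinh
numerator   = 0.1962 − (-0.0124)·1.767929 − (0.3422/2.9207)·1.457935 = 0.047305
denominator = 1 − 1.767929 = -0.767929
p = 0.047305 / -0.767929 = -0.0616

p = -0.0616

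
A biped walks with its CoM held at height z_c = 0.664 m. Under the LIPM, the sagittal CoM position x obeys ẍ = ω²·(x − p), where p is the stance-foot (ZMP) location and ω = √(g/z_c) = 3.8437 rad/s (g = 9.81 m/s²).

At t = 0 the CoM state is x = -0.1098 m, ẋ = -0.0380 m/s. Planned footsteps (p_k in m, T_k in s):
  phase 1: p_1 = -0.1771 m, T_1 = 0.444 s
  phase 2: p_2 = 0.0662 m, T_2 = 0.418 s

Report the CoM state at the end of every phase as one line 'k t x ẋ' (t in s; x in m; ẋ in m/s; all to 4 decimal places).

phase 1: p=-0.1771, T=0.444, ωT=1.706603, cosh=2.845846, sinh=2.664365; start (x,ẋ)=(-0.109800, -0.038000) → end (x,ẋ)=(-0.011915, 0.581078)
phase 2: p=0.0662, T=0.418, ωT=1.606667, cosh=2.593359, sinh=2.392804; start (x,ẋ)=(-0.011915, 0.581078) → end (x,ẋ)=(0.225355, 0.788501)

1 0.4440 -0.0119 0.5811
2 0.8620 0.2254 0.7885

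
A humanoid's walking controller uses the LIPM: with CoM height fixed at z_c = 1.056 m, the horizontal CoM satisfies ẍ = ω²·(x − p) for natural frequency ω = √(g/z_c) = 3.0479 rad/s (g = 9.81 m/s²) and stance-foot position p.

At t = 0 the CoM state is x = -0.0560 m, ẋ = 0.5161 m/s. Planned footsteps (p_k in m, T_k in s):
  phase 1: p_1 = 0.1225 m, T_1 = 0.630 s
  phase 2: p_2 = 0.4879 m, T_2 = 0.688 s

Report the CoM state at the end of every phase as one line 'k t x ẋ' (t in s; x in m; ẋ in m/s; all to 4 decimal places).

phase 1: p=0.1225, T=0.630, ωT=1.920177, cosh=3.484373, sinh=3.337792; start (x,ẋ)=(-0.056000, 0.516100) → end (x,ẋ)=(0.065727, -0.017641)
phase 2: p=0.4879, T=0.688, ωT=2.096955, cosh=4.132087, sinh=4.009257; start (x,ẋ)=(0.065727, -0.017641) → end (x,ẋ)=(-1.279762, -5.231774)

1 0.6300 0.0657 -0.0176
2 1.3180 -1.2798 -5.2318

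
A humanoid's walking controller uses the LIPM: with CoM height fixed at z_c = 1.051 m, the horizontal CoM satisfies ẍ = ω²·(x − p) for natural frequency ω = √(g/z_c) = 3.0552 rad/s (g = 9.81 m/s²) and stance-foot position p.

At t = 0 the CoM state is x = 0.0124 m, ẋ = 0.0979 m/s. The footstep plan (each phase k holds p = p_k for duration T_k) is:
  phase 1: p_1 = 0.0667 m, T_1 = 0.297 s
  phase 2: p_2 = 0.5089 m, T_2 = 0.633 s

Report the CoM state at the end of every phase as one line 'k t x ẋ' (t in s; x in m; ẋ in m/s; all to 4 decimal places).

1 0.2970 0.0217 -0.0310
2 0.9300 -1.2456 -5.1496

phase 1: p=0.0667, T=0.297, ωT=0.907394, cosh=1.440716, sinh=1.037142; start (x,ẋ)=(0.012400, 0.097900) → end (x,ẋ)=(0.021703, -0.031013)
phase 2: p=0.5089, T=0.633, ωT=1.933942, cosh=3.530648, sinh=3.386071; start (x,ẋ)=(0.021703, -0.031013) → end (x,ẋ)=(-1.245593, -5.149610)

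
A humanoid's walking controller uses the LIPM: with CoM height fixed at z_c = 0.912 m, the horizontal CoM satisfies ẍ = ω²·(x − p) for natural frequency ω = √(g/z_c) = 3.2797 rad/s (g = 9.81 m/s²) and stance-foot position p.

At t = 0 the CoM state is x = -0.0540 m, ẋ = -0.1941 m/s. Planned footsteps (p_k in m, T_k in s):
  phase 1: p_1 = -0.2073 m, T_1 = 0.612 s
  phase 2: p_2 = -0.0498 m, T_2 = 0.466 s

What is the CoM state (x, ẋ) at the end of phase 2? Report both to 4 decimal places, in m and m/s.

phase 1: p=-0.2073, T=0.612, ωT=2.007176, cosh=3.788321, sinh=3.653953; start (x,ẋ)=(-0.054000, -0.194100) → end (x,ẋ)=(0.157200, 1.101814)
phase 2: p=-0.0498, T=0.466, ωT=1.528340, cosh=2.413707, sinh=2.196811; start (x,ẋ)=(0.157200, 1.101814) → end (x,ẋ)=(1.187856, 4.150870)

x = 1.1879, ẋ = 4.1509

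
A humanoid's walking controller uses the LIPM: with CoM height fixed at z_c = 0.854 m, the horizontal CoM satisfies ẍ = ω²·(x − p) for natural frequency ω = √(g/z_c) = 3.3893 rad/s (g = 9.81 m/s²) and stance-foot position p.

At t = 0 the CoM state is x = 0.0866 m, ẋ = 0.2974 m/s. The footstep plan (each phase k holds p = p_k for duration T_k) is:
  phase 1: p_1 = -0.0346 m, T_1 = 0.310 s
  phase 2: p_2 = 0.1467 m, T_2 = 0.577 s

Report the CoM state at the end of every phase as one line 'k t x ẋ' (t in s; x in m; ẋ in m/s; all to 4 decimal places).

phase 1: p=-0.0346, T=0.310, ωT=1.050683, cosh=1.604651, sinh=1.254952; start (x,ẋ)=(0.086600, 0.297400) → end (x,ẋ)=(0.270002, 0.992737)
phase 2: p=0.1467, T=0.577, ωT=1.955626, cosh=3.604909, sinh=3.463434; start (x,ẋ)=(0.270002, 0.992737) → end (x,ẋ)=(1.605642, 5.026117)

1 0.3100 0.2700 0.9927
2 0.8870 1.6056 5.0261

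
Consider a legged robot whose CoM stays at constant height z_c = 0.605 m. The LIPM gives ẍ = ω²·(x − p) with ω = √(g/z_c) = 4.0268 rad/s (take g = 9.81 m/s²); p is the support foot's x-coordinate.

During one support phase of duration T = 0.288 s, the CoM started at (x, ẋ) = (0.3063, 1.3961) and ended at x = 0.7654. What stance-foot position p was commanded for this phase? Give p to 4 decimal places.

ωT = 4.0268·0.288 = 1.159718; cosh(ωT) = 1.751305, sinh(ωT) = 1.437730
x(T) = p + (x₀−p)·cosh(ωT) + (ẋ₀/ω)·sinh(ωT) ⇒ p·(1 − cosh) = x(T) − x₀·cosh − (ẋ₀/ω)·sinh
numerator   = 0.7654 − (0.3063)·1.751305 − (1.3961/4.0268)·1.437730 = -0.269489
denominator = 1 − 1.751305 = -0.751305
p = -0.269489 / -0.751305 = 0.3587

p = 0.3587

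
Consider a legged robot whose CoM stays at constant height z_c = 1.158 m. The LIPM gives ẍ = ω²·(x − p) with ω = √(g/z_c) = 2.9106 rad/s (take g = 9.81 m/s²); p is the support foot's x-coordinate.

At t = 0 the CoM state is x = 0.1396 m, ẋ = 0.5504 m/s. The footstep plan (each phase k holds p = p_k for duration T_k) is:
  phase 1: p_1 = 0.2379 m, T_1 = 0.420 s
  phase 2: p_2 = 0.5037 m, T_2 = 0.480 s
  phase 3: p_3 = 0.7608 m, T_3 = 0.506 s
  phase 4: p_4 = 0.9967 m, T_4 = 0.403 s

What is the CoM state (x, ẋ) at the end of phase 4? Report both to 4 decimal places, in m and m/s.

phase 1: p=0.2379, T=0.420, ωT=1.222452, cosh=1.845005, sinh=1.550498; start (x,ẋ)=(0.139600, 0.550400) → end (x,ẋ)=(0.349738, 0.571875)
phase 2: p=0.5037, T=0.480, ωT=1.397088, cosh=2.145362, sinh=1.898046; start (x,ẋ)=(0.349738, 0.571875) → end (x,ẋ)=(0.546324, 0.376323)
phase 3: p=0.7608, T=0.506, ωT=1.472764, cosh=2.295281, sinh=2.065990; start (x,ẋ)=(0.546324, 0.376323) → end (x,ẋ)=(0.535638, -0.425933)
phase 4: p=0.9967, T=0.403, ωT=1.172972, cosh=1.770514, sinh=1.461068; start (x,ẋ)=(0.535638, -0.425933) → end (x,ẋ)=(-0.033427, -2.714825)

x = -0.0334, ẋ = -2.7148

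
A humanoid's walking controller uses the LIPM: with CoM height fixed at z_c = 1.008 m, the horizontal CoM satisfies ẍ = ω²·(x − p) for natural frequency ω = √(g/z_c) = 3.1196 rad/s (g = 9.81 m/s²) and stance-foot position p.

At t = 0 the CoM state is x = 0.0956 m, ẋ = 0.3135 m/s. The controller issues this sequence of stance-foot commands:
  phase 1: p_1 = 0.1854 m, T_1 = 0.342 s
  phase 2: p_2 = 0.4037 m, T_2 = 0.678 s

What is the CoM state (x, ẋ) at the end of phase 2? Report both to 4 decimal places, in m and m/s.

x = -0.3895, ẋ = -2.3676

phase 1: p=0.1854, T=0.342, ωT=1.066903, cosh=1.625219, sinh=1.281146; start (x,ẋ)=(0.095600, 0.313500) → end (x,ẋ)=(0.168202, 0.150606)
phase 2: p=0.4037, T=0.678, ωT=2.115089, cosh=4.205472, sinh=4.084850; start (x,ẋ)=(0.168202, 0.150606) → end (x,ẋ)=(-0.389473, -2.367601)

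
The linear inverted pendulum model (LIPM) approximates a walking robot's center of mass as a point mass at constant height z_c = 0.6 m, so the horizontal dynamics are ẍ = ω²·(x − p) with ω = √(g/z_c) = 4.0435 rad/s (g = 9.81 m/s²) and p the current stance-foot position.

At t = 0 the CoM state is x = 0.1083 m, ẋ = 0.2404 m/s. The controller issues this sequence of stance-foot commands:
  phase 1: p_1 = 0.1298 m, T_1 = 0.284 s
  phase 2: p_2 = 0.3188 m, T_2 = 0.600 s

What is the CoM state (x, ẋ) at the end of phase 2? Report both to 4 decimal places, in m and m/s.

phase 1: p=0.1298, T=0.284, ωT=1.148354, cosh=1.735079, sinh=1.417920; start (x,ẋ)=(0.108300, 0.240400) → end (x,ẋ)=(0.176796, 0.293846)
phase 2: p=0.3188, T=0.600, ωT=2.426100, cosh=5.701525, sinh=5.613144; start (x,ẋ)=(0.176796, 0.293846) → end (x,ẋ)=(-0.082926, -1.547660)

x = -0.0829, ẋ = -1.5477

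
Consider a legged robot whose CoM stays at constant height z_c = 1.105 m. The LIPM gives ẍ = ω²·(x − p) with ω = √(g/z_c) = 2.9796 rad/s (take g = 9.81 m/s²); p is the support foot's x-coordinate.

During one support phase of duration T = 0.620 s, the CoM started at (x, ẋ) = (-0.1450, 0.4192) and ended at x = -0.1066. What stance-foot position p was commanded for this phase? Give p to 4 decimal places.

p = 0.0313

ωT = 2.9796·0.620 = 1.847352; cosh(ωT) = 3.250328, sinh(ωT) = 3.092673
x(T) = p + (x₀−p)·cosh(ωT) + (ẋ₀/ω)·sinh(ωT) ⇒ p·(1 − cosh) = x(T) − x₀·cosh − (ẋ₀/ω)·sinh
numerator   = -0.1066 − (-0.1450)·3.250328 − (0.4192/2.9796)·3.092673 = -0.070411
denominator = 1 − 3.250328 = -2.250328
p = -0.070411 / -2.250328 = 0.0313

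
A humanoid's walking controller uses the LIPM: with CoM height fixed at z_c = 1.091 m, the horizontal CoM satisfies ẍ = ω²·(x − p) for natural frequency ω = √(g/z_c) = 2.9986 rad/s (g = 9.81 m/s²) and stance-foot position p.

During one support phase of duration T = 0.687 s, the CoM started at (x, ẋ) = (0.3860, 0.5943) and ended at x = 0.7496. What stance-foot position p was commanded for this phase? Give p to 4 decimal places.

ωT = 2.9986·0.687 = 2.060038; cosh(ωT) = 3.986859, sinh(ωT) = 3.859410
x(T) = p + (x₀−p)·cosh(ωT) + (ẋ₀/ω)·sinh(ωT) ⇒ p·(1 − cosh) = x(T) − x₀·cosh − (ẋ₀/ω)·sinh
numerator   = 0.7496 − (0.3860)·3.986859 − (0.5943/2.9986)·3.859410 = -1.554234
denominator = 1 − 3.986859 = -2.986859
p = -1.554234 / -2.986859 = 0.5204

p = 0.5204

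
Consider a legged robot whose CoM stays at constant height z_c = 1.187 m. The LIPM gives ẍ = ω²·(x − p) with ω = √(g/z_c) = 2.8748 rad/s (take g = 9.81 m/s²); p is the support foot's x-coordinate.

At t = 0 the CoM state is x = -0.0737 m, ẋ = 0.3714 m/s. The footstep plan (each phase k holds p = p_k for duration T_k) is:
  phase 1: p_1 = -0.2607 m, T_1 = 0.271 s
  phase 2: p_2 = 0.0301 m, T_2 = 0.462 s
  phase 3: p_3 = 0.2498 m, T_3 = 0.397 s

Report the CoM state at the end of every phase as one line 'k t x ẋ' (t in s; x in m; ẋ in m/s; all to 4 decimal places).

phase 1: p=-0.2607, T=0.271, ωT=0.779071, cosh=1.319139, sinh=0.860307; start (x,ẋ)=(-0.073700, 0.371400) → end (x,ẋ)=(0.097123, 0.952419)
phase 2: p=0.0301, T=0.462, ωT=1.328158, cosh=2.019524, sinh=1.754559; start (x,ẋ)=(0.097123, 0.952419) → end (x,ẋ)=(0.746739, 2.261499)
phase 3: p=0.2498, T=0.397, ωT=1.141296, cosh=1.725113, sinh=1.405709; start (x,ẋ)=(0.746739, 2.261499) → end (x,ẋ)=(2.212896, 5.909541)

1 0.2710 0.0971 0.9524
2 0.7330 0.7467 2.2615
3 1.1300 2.2129 5.9095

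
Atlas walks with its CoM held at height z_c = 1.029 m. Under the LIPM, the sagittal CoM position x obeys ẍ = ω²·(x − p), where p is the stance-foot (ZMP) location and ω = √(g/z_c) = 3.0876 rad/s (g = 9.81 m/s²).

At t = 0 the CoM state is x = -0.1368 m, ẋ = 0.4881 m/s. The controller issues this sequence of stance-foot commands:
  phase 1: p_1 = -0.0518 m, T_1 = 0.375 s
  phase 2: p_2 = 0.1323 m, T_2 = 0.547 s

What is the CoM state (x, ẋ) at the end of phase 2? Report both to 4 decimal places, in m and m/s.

phase 1: p=-0.0518, T=0.375, ωT=1.157850, cosh=1.748622, sinh=1.434461; start (x,ẋ)=(-0.136800, 0.488100) → end (x,ẋ)=(0.026332, 0.477034)
phase 2: p=0.1323, T=0.547, ωT=1.688917, cosh=2.799168, sinh=2.614448; start (x,ẋ)=(0.026332, 0.477034) → end (x,ẋ)=(0.239611, 0.479887)

x = 0.2396, ẋ = 0.4799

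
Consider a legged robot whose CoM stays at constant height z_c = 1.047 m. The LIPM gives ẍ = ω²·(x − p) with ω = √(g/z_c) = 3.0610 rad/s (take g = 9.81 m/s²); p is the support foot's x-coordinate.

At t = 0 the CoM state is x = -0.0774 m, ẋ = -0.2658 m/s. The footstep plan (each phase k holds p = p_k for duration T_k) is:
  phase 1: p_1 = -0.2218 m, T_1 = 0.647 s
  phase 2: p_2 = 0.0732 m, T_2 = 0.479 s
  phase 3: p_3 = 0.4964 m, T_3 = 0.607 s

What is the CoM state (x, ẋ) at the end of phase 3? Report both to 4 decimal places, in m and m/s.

phase 1: p=-0.2218, T=0.647, ωT=1.980467, cosh=3.692065, sinh=3.554061; start (x,ẋ)=(-0.077400, -0.265800) → end (x,ẋ)=(0.002720, 0.589574)
phase 2: p=0.0732, T=0.479, ωT=1.466219, cosh=2.281809, sinh=2.051013; start (x,ẋ)=(0.002720, 0.589574) → end (x,ẋ)=(0.307419, 0.902808)
phase 3: p=0.4964, T=0.607, ωT=1.858027, cosh=3.283528, sinh=3.127548; start (x,ẋ)=(0.307419, 0.902808) → end (x,ẋ)=(0.798312, 1.155202)

x = 0.7983, ẋ = 1.1552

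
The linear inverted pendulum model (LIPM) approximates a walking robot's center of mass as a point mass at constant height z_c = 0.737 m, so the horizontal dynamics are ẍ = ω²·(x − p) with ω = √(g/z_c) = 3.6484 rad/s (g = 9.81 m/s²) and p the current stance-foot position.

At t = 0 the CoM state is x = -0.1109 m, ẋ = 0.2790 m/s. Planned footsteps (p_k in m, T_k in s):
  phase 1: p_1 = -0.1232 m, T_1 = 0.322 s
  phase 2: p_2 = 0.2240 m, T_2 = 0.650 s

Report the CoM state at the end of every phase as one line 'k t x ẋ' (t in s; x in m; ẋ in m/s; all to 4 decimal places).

1 0.3220 0.0106 0.5604
2 0.9720 -0.1135 -1.1063

phase 1: p=-0.1232, T=0.322, ωT=1.174785, cosh=1.773166, sinh=1.464280; start (x,ẋ)=(-0.110900, 0.279000) → end (x,ẋ)=(0.010586, 0.560423)
phase 2: p=0.2240, T=0.650, ωT=2.371460, cosh=5.403183, sinh=5.309839; start (x,ẋ)=(0.010586, 0.560423) → end (x,ẋ)=(-0.113480, -1.106271)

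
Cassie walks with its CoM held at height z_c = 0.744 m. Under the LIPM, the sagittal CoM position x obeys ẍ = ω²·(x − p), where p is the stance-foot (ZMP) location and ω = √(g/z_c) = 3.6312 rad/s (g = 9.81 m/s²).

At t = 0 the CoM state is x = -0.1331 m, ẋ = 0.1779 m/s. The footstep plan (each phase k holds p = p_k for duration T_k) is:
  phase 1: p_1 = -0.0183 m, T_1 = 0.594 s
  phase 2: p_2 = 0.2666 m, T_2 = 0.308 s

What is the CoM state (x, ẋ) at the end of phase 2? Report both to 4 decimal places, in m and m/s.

x = -1.0893, ẋ = -4.5631

phase 1: p=-0.0183, T=0.594, ωT=2.156933, cosh=4.380131, sinh=4.264451; start (x,ẋ)=(-0.133100, 0.177900) → end (x,ẋ)=(-0.312215, -0.998461)
phase 2: p=0.2666, T=0.308, ωT=1.118410, cosh=1.693391, sinh=1.366592; start (x,ẋ)=(-0.312215, -0.998461) → end (x,ẋ)=(-1.089328, -4.563079)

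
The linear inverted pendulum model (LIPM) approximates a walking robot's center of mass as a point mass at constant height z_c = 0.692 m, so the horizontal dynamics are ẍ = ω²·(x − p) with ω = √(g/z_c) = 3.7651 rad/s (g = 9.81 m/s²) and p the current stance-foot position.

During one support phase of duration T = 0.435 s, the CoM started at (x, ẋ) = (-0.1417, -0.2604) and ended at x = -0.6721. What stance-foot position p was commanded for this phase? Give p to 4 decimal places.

p = 0.0735

ωT = 3.7651·0.435 = 1.637818; cosh(ωT) = 2.669170, sinh(ωT) = 2.474766
x(T) = p + (x₀−p)·cosh(ωT) + (ẋ₀/ω)·sinh(ωT) ⇒ p·(1 − cosh) = x(T) − x₀·cosh − (ẋ₀/ω)·sinh
numerator   = -0.6721 − (-0.1417)·2.669170 − (-0.2604/3.7651)·2.474766 = -0.122720
denominator = 1 − 2.669170 = -1.669170
p = -0.122720 / -1.669170 = 0.0735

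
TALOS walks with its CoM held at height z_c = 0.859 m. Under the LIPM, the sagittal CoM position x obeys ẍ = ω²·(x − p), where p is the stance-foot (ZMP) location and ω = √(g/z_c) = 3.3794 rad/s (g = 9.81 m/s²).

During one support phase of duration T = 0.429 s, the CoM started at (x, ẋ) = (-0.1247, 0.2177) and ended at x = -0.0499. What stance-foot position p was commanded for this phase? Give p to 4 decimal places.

p = -0.0807

ωT = 3.3794·0.429 = 1.449763; cosh(ωT) = 2.248364, sinh(ωT) = 2.013738
x(T) = p + (x₀−p)·cosh(ωT) + (ẋ₀/ω)·sinh(ωT) ⇒ p·(1 − cosh) = x(T) − x₀·cosh − (ẋ₀/ω)·sinh
numerator   = -0.0499 − (-0.1247)·2.248364 − (0.2177/3.3794)·2.013738 = 0.100747
denominator = 1 − 2.248364 = -1.248364
p = 0.100747 / -1.248364 = -0.0807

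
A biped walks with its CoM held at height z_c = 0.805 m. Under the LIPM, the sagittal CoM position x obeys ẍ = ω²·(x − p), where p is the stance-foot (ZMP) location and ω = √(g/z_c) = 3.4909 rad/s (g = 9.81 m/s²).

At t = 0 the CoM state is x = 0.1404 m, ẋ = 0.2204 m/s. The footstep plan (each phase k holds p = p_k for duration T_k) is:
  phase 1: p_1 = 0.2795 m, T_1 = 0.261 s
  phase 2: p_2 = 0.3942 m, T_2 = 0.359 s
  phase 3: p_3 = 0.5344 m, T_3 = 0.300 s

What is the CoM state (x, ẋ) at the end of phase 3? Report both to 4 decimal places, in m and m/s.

x = -1.2148, ẋ = -5.8660

phase 1: p=0.2795, T=0.261, ωT=0.911125, cosh=1.444595, sinh=1.042524; start (x,ẋ)=(0.140400, 0.220400) → end (x,ẋ)=(0.144377, -0.187844)
phase 2: p=0.3942, T=0.359, ωT=1.253233, cosh=1.893613, sinh=1.608033; start (x,ẋ)=(0.144377, -0.187844) → end (x,ẋ)=(-0.165396, -1.758080)
phase 3: p=0.5344, T=0.300, ωT=1.047270, cosh=1.600377, sinh=1.249483; start (x,ẋ)=(-0.165396, -1.758080) → end (x,ẋ)=(-1.214799, -5.865974)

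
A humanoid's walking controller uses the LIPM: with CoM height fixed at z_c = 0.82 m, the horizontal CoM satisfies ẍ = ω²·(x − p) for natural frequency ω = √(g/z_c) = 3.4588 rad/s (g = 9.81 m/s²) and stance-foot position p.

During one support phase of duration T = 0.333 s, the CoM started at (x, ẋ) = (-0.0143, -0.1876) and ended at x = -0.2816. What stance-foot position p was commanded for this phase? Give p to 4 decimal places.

p = 0.2426

ωT = 3.4588·0.333 = 1.151780; cosh(ωT) = 1.739947, sinh(ωT) = 1.423874
x(T) = p + (x₀−p)·cosh(ωT) + (ẋ₀/ω)·sinh(ωT) ⇒ p·(1 − cosh) = x(T) − x₀·cosh − (ẋ₀/ω)·sinh
numerator   = -0.2816 − (-0.0143)·1.739947 − (-0.1876/3.4588)·1.423874 = -0.179490
denominator = 1 − 1.739947 = -0.739947
p = -0.179490 / -0.739947 = 0.2426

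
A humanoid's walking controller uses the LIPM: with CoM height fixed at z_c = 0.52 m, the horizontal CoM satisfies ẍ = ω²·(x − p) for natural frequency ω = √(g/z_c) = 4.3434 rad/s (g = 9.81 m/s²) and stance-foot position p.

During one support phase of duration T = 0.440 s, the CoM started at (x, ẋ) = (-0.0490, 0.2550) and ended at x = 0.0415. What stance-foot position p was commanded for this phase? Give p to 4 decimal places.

p = -0.0068

ωT = 4.3434·0.440 = 1.911096; cosh(ωT) = 3.454206, sinh(ωT) = 3.306288
x(T) = p + (x₀−p)·cosh(ωT) + (ẋ₀/ω)·sinh(ωT) ⇒ p·(1 − cosh) = x(T) − x₀·cosh − (ẋ₀/ω)·sinh
numerator   = 0.0415 − (-0.0490)·3.454206 − (0.2550/4.3434)·3.306288 = 0.016645
denominator = 1 − 3.454206 = -2.454206
p = 0.016645 / -2.454206 = -0.0068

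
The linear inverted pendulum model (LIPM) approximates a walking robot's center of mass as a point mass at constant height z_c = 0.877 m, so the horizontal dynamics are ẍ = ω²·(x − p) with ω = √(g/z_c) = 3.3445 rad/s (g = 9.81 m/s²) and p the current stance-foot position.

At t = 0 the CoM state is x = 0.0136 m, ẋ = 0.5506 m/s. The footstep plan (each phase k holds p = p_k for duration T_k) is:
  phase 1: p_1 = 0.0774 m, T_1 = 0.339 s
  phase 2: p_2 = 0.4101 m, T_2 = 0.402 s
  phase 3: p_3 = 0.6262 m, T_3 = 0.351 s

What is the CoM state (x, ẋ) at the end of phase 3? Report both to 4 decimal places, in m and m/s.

phase 1: p=0.0774, T=0.339, ωT=1.133786, cosh=1.714605, sinh=1.392792; start (x,ẋ)=(0.013600, 0.550600) → end (x,ẋ)=(0.197301, 0.646869)
phase 2: p=0.4101, T=0.402, ωT=1.344489, cosh=2.048449, sinh=1.787776; start (x,ẋ)=(0.197301, 0.646869) → end (x,ẋ)=(0.319972, 0.052709)
phase 3: p=0.6262, T=0.351, ωT=1.173920, cosh=1.771899, sinh=1.462747; start (x,ẋ)=(0.319972, 0.052709) → end (x,ẋ)=(0.106647, -1.404721)

x = 0.1066, ẋ = -1.4047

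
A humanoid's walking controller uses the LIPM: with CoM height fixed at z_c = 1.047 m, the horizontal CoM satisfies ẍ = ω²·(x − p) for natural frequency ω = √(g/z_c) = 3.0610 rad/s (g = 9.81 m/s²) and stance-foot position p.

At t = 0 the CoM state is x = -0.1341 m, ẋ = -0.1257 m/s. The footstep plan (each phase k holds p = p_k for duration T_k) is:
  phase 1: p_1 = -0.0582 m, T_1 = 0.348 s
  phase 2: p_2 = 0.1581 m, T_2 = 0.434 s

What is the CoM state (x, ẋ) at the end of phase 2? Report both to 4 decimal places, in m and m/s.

phase 1: p=-0.0582, T=0.348, ωT=1.065228, cosh=1.623075, sinh=1.278426; start (x,ẋ)=(-0.134100, -0.125700) → end (x,ẋ)=(-0.233890, -0.501037)
phase 2: p=0.1581, T=0.434, ωT=1.328474, cosh=2.020080, sinh=1.755198; start (x,ẋ)=(-0.233890, -0.501037) → end (x,ẋ)=(-0.921049, -3.118164)

x = -0.9210, ẋ = -3.1182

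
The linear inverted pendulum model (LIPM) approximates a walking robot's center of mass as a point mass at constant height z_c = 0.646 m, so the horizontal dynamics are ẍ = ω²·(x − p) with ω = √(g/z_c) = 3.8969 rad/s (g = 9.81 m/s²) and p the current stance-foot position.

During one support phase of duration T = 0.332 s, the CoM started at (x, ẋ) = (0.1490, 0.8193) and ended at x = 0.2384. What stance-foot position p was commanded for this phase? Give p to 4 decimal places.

ωT = 3.8969·0.332 = 1.293771; cosh(ωT) = 1.960373, sinh(ωT) = 1.686138
x(T) = p + (x₀−p)·cosh(ωT) + (ẋ₀/ω)·sinh(ωT) ⇒ p·(1 − cosh) = x(T) − x₀·cosh − (ẋ₀/ω)·sinh
numerator   = 0.2384 − (0.1490)·1.960373 − (0.8193/3.8969)·1.686138 = -0.408196
denominator = 1 − 1.960373 = -0.960373
p = -0.408196 / -0.960373 = 0.4250

p = 0.4250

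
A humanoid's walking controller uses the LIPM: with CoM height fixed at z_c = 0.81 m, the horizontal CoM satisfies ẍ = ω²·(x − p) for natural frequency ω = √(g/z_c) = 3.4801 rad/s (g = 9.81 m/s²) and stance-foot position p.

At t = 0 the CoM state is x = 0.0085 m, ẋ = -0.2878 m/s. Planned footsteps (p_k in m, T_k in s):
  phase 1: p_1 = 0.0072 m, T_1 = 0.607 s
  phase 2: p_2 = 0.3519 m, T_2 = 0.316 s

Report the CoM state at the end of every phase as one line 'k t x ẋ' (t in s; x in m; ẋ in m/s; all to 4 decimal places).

1 0.6070 -0.3242 -1.1888
2 0.9230 -1.2321 -5.1247

phase 1: p=0.0072, T=0.607, ωT=2.112421, cosh=4.194588, sinh=4.073644; start (x,ẋ)=(0.008500, -0.287800) → end (x,ẋ)=(-0.324232, -1.188773)
phase 2: p=0.3519, T=0.316, ωT=1.099712, cosh=1.668133, sinh=1.335166; start (x,ẋ)=(-0.324232, -1.188773) → end (x,ẋ)=(-1.232061, -5.124689)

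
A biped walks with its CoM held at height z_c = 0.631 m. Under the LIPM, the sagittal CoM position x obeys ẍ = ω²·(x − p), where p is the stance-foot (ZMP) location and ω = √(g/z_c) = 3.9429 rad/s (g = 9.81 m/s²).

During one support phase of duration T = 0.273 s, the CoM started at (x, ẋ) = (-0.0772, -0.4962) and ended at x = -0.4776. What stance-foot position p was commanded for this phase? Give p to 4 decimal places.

p = 0.2949

ωT = 3.9429·0.273 = 1.076412; cosh(ωT) = 1.637474, sinh(ωT) = 1.296658
x(T) = p + (x₀−p)·cosh(ωT) + (ẋ₀/ω)·sinh(ωT) ⇒ p·(1 − cosh) = x(T) − x₀·cosh − (ẋ₀/ω)·sinh
numerator   = -0.4776 − (-0.0772)·1.637474 − (-0.4962/3.9429)·1.296658 = -0.188007
denominator = 1 − 1.637474 = -0.637474
p = -0.188007 / -0.637474 = 0.2949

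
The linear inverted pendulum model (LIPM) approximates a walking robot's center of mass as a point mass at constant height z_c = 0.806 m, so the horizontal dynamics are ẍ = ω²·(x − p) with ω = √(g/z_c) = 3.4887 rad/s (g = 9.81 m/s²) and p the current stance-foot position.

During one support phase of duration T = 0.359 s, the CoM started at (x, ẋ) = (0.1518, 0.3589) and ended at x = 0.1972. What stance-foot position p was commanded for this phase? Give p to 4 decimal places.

p = 0.2861

ωT = 3.4887·0.359 = 1.252443; cosh(ωT) = 1.892343, sinh(ωT) = 1.606538
x(T) = p + (x₀−p)·cosh(ωT) + (ẋ₀/ω)·sinh(ωT) ⇒ p·(1 − cosh) = x(T) − x₀·cosh − (ẋ₀/ω)·sinh
numerator   = 0.1972 − (0.1518)·1.892343 − (0.3589/3.4887)·1.606538 = -0.255330
denominator = 1 − 1.892343 = -0.892343
p = -0.255330 / -0.892343 = 0.2861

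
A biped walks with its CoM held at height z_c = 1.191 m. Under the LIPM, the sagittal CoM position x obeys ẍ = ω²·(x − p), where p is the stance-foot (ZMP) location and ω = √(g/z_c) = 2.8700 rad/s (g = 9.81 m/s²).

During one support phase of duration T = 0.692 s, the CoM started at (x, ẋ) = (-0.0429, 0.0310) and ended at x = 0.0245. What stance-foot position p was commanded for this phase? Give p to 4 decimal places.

p = -0.0535

ωT = 2.8700·0.692 = 1.986040; cosh(ωT) = 3.711930, sinh(ωT) = 3.574692
x(T) = p + (x₀−p)·cosh(ωT) + (ẋ₀/ω)·sinh(ωT) ⇒ p·(1 − cosh) = x(T) − x₀·cosh − (ẋ₀/ω)·sinh
numerator   = 0.0245 − (-0.0429)·3.711930 − (0.0310/2.8700)·3.574692 = 0.145130
denominator = 1 − 3.711930 = -2.711930
p = 0.145130 / -2.711930 = -0.0535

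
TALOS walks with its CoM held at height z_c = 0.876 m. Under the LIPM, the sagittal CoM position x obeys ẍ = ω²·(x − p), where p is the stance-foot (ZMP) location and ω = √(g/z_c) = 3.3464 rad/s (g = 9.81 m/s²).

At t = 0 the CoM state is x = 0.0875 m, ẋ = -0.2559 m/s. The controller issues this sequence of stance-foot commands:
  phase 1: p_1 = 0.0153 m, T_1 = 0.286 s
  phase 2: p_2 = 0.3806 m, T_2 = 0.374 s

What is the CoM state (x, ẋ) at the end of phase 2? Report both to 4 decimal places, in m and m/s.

phase 1: p=0.0153, T=0.286, ωT=0.957070, cosh=1.494036, sinh=1.110020; start (x,ẋ)=(0.087500, -0.255900) → end (x,ẋ)=(0.038286, -0.114132)
phase 2: p=0.3806, T=0.374, ωT=1.251554, cosh=1.890915, sinh=1.604855; start (x,ẋ)=(0.038286, -0.114132) → end (x,ẋ)=(-0.321422, -2.054207)

x = -0.3214, ẋ = -2.0542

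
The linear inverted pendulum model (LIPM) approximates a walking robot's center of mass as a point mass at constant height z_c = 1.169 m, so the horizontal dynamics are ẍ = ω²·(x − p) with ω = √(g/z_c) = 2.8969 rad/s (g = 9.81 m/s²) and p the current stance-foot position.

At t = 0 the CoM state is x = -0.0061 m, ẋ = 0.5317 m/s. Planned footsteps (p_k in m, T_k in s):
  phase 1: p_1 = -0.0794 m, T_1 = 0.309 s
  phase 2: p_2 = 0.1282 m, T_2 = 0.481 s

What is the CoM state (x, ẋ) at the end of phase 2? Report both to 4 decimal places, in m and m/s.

x = 0.9450, ẋ = 2.5478

phase 1: p=-0.0794, T=0.309, ωT=0.895142, cosh=1.428117, sinh=1.019567; start (x,ẋ)=(-0.006100, 0.531700) → end (x,ẋ)=(0.212413, 0.975827)
phase 2: p=0.1282, T=0.481, ωT=1.393409, cosh=2.138394, sinh=1.890166; start (x,ẋ)=(0.212413, 0.975827) → end (x,ẋ)=(0.944988, 2.547823)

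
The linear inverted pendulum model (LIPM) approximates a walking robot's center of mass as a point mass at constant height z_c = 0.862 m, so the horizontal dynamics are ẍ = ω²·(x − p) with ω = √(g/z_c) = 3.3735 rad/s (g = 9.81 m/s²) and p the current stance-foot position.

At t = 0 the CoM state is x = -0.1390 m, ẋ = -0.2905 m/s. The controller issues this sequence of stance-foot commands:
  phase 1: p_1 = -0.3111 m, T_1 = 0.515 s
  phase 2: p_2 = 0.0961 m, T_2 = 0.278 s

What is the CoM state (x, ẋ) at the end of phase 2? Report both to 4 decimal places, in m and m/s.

phase 1: p=-0.3111, T=0.515, ωT=1.737353, cosh=2.929133, sinh=2.753147; start (x,ẋ)=(-0.139000, -0.290500) → end (x,ẋ)=(-0.044076, 0.747507)
phase 2: p=0.0961, T=0.278, ωT=0.937833, cosh=1.472958, sinh=1.081482; start (x,ẋ)=(-0.044076, 0.747507) → end (x,ẋ)=(0.129264, 0.589630)

x = 0.1293, ẋ = 0.5896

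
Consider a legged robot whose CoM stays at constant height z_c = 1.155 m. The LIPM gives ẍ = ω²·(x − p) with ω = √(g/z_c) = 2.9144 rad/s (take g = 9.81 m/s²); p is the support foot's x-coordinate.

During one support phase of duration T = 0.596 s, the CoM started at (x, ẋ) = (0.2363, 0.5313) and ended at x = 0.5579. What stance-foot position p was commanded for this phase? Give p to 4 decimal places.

ωT = 2.9144·0.596 = 1.736982; cosh(ωT) = 2.928114, sinh(ωT) = 2.752063
x(T) = p + (x₀−p)·cosh(ωT) + (ẋ₀/ω)·sinh(ωT) ⇒ p·(1 − cosh) = x(T) − x₀·cosh − (ẋ₀/ω)·sinh
numerator   = 0.5579 − (0.2363)·2.928114 − (0.5313/2.9144)·2.752063 = -0.635719
denominator = 1 − 2.928114 = -1.928114
p = -0.635719 / -1.928114 = 0.3297

p = 0.3297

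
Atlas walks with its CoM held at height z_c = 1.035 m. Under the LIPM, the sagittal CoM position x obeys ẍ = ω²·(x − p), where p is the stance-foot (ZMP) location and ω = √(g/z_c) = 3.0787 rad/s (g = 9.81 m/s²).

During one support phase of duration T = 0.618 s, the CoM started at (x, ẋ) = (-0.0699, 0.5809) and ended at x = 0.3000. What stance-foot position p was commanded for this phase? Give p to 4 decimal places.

p = 0.0325

ωT = 3.0787·0.618 = 1.902637; cosh(ωT) = 3.426360, sinh(ωT) = 3.277185
x(T) = p + (x₀−p)·cosh(ωT) + (ẋ₀/ω)·sinh(ωT) ⇒ p·(1 − cosh) = x(T) − x₀·cosh − (ẋ₀/ω)·sinh
numerator   = 0.3000 − (-0.0699)·3.426360 − (0.5809/3.0787)·3.277185 = -0.078848
denominator = 1 − 3.426360 = -2.426360
p = -0.078848 / -2.426360 = 0.0325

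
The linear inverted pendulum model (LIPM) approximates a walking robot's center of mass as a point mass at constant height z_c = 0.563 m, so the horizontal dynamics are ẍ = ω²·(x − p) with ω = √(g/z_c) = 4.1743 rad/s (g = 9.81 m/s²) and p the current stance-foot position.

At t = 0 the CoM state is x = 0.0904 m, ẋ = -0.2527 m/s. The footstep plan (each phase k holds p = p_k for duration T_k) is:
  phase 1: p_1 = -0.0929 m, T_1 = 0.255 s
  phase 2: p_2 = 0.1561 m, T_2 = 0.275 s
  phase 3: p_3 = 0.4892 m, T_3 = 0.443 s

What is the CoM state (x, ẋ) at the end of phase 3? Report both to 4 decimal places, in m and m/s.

x = 0.4712, ẋ = 0.1779

phase 1: p=-0.0929, T=0.255, ωT=1.064446, cosh=1.622076, sinh=1.277158; start (x,ẋ)=(0.090400, -0.252700) → end (x,ẋ)=(0.127111, 0.567317)
phase 2: p=0.1561, T=0.275, ωT=1.147933, cosh=1.734481, sinh=1.417189; start (x,ẋ)=(0.127111, 0.567317) → end (x,ẋ)=(0.298426, 0.812510)
phase 3: p=0.4892, T=0.443, ωT=1.849215, cosh=3.256095, sinh=3.098734; start (x,ẋ)=(0.298426, 0.812510) → end (x,ẋ)=(0.471176, 0.177934)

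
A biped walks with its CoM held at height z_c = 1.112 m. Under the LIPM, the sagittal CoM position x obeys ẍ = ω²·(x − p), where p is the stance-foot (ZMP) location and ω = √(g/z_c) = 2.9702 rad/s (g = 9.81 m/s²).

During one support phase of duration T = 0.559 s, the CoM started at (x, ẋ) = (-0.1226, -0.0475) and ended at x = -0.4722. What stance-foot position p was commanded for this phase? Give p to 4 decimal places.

p = 0.0565

ωT = 2.9702·0.559 = 1.660342; cosh(ωT) = 2.725591, sinh(ωT) = 2.535517
x(T) = p + (x₀−p)·cosh(ωT) + (ẋ₀/ω)·sinh(ωT) ⇒ p·(1 − cosh) = x(T) − x₀·cosh − (ẋ₀/ω)·sinh
numerator   = -0.4722 − (-0.1226)·2.725591 − (-0.0475/2.9702)·2.535517 = -0.097494
denominator = 1 − 2.725591 = -1.725591
p = -0.097494 / -1.725591 = 0.0565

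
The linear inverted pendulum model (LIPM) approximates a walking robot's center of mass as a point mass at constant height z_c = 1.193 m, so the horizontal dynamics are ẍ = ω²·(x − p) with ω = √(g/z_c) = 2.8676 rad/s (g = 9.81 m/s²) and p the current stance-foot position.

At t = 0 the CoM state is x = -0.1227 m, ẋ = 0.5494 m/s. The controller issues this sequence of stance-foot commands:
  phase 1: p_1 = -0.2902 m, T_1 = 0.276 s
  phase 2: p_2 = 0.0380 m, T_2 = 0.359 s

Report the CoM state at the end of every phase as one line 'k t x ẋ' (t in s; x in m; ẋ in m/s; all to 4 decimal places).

phase 1: p=-0.2902, T=0.276, ωT=0.791458, cosh=1.329897, sinh=0.876713; start (x,ẋ)=(-0.122700, 0.549400) → end (x,ẋ)=(0.100526, 1.151751)
phase 2: p=0.0380, T=0.359, ωT=1.029468, cosh=1.578387, sinh=1.221190; start (x,ẋ)=(0.100526, 1.151751) → end (x,ẋ)=(0.627173, 2.036868)

1 0.2760 0.1005 1.1518
2 0.6350 0.6272 2.0369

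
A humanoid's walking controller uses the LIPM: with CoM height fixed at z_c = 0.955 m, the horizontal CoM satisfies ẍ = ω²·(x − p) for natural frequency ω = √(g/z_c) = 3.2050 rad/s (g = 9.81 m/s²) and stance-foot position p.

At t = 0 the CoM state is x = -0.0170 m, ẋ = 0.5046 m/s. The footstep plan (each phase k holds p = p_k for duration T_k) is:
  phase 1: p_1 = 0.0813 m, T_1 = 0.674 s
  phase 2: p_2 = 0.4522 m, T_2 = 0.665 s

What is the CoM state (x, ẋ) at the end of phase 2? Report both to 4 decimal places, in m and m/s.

x = 1.0267, ẋ = 1.9937

phase 1: p=0.0813, T=0.674, ωT=2.160170, cosh=4.393959, sinh=4.278653; start (x,ẋ)=(-0.017000, 0.504600) → end (x,ẋ)=(0.323011, 0.869195)
phase 2: p=0.4522, T=0.665, ωT=2.131325, cosh=4.272352, sinh=4.153672; start (x,ẋ)=(0.323011, 0.869195) → end (x,ẋ)=(1.026736, 1.993684)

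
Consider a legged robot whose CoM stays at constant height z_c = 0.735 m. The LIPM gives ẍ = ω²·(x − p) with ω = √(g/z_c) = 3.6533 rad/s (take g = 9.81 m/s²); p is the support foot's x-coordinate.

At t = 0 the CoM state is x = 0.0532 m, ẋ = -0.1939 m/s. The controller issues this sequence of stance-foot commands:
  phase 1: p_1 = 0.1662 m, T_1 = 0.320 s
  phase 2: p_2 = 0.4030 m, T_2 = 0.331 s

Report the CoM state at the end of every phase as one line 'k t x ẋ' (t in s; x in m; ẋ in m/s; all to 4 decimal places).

phase 1: p=0.1662, T=0.320, ωT=1.169056, cosh=1.764806, sinh=1.454146; start (x,ẋ)=(0.053200, -0.193900) → end (x,ẋ)=(-0.110402, -0.942501)
phase 2: p=0.4030, T=0.331, ωT=1.209242, cosh=1.824684, sinh=1.526261; start (x,ẋ)=(-0.110402, -0.942501) → end (x,ẋ)=(-0.927551, -4.582440)

1 0.3200 -0.1104 -0.9425
2 0.6510 -0.9276 -4.5824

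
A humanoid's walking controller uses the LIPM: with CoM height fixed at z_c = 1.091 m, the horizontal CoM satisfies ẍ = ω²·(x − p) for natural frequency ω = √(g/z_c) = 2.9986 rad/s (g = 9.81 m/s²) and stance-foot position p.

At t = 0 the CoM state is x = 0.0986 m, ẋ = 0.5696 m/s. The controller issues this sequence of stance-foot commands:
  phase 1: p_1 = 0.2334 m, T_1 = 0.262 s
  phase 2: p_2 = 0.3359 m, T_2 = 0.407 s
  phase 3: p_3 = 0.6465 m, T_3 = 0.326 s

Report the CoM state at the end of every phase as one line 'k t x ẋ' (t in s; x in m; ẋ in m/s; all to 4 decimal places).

1 0.2620 0.2199 0.4034
2 0.6690 0.3303 0.2048
3 0.9950 0.2447 -0.7710

phase 1: p=0.2334, T=0.262, ωT=0.785633, cosh=1.324813, sinh=0.868982; start (x,ẋ)=(0.098600, 0.569600) → end (x,ẋ)=(0.219883, 0.403361)
phase 2: p=0.3359, T=0.407, ωT=1.220430, cosh=1.841874, sinh=1.546771; start (x,ẋ)=(0.219883, 0.403361) → end (x,ẋ)=(0.330277, 0.204837)
phase 3: p=0.6465, T=0.326, ωT=0.977544, cosh=1.517077, sinh=1.140843; start (x,ẋ)=(0.330277, 0.204837) → end (x,ẋ)=(0.244698, -0.771023)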